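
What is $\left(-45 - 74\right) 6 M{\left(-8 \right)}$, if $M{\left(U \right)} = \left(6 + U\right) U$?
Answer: $-11424$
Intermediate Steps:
$M{\left(U \right)} = U \left(6 + U\right)$
$\left(-45 - 74\right) 6 M{\left(-8 \right)} = \left(-45 - 74\right) 6 \left(- 8 \left(6 - 8\right)\right) = - 119 \cdot 6 \left(\left(-8\right) \left(-2\right)\right) = - 119 \cdot 6 \cdot 16 = \left(-119\right) 96 = -11424$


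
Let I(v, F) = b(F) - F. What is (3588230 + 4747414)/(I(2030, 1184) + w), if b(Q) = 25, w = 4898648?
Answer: 8335644/4897489 ≈ 1.7020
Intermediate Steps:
I(v, F) = 25 - F
(3588230 + 4747414)/(I(2030, 1184) + w) = (3588230 + 4747414)/((25 - 1*1184) + 4898648) = 8335644/((25 - 1184) + 4898648) = 8335644/(-1159 + 4898648) = 8335644/4897489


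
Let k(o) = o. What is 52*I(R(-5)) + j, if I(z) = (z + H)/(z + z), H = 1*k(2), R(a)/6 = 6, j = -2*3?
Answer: 193/9 ≈ 21.444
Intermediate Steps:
j = -6
R(a) = 36 (R(a) = 6*6 = 36)
H = 2 (H = 1*2 = 2)
I(z) = (2 + z)/(2*z) (I(z) = (z + 2)/(z + z) = (2 + z)/((2*z)) = (2 + z)*(1/(2*z)) = (2 + z)/(2*z))
52*I(R(-5)) + j = 52*((½)*(2 + 36)/36) - 6 = 52*((½)*(1/36)*38) - 6 = 52*(19/36) - 6 = 247/9 - 6 = 193/9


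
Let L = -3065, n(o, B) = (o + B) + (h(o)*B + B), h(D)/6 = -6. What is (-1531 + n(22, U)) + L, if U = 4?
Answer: -4710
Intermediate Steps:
h(D) = -36 (h(D) = 6*(-6) = -36)
n(o, B) = o - 34*B (n(o, B) = (o + B) + (-36*B + B) = (B + o) - 35*B = o - 34*B)
(-1531 + n(22, U)) + L = (-1531 + (22 - 34*4)) - 3065 = (-1531 + (22 - 136)) - 3065 = (-1531 - 114) - 3065 = -1645 - 3065 = -4710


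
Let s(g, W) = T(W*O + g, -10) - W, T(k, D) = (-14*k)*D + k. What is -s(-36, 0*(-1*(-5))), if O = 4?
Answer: 5076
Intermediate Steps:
T(k, D) = k - 14*D*k (T(k, D) = -14*D*k + k = k - 14*D*k)
s(g, W) = 141*g + 563*W (s(g, W) = (W*4 + g)*(1 - 14*(-10)) - W = (4*W + g)*(1 + 140) - W = (g + 4*W)*141 - W = (141*g + 564*W) - W = 141*g + 563*W)
-s(-36, 0*(-1*(-5))) = -(141*(-36) + 563*(0*(-1*(-5)))) = -(-5076 + 563*(0*5)) = -(-5076 + 563*0) = -(-5076 + 0) = -1*(-5076) = 5076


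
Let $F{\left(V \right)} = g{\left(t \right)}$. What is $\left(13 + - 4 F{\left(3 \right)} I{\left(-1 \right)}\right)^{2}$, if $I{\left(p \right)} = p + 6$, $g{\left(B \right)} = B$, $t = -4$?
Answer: $8649$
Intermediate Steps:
$F{\left(V \right)} = -4$
$I{\left(p \right)} = 6 + p$
$\left(13 + - 4 F{\left(3 \right)} I{\left(-1 \right)}\right)^{2} = \left(13 + \left(-4\right) \left(-4\right) \left(6 - 1\right)\right)^{2} = \left(13 + 16 \cdot 5\right)^{2} = \left(13 + 80\right)^{2} = 93^{2} = 8649$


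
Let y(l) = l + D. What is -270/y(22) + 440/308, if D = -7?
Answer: -116/7 ≈ -16.571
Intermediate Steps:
y(l) = -7 + l (y(l) = l - 7 = -7 + l)
-270/y(22) + 440/308 = -270/(-7 + 22) + 440/308 = -270/15 + 440*(1/308) = -270*1/15 + 10/7 = -18 + 10/7 = -116/7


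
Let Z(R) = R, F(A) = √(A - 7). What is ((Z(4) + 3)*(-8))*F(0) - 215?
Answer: -215 - 56*I*√7 ≈ -215.0 - 148.16*I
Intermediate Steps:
F(A) = √(-7 + A)
((Z(4) + 3)*(-8))*F(0) - 215 = ((4 + 3)*(-8))*√(-7 + 0) - 215 = (7*(-8))*√(-7) - 215 = -56*I*√7 - 215 = -215 - 56*I*√7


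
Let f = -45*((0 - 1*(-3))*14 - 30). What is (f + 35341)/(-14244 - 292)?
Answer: -34801/14536 ≈ -2.3941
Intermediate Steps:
f = -540 (f = -45*((0 + 3)*14 - 30) = -45*(3*14 - 30) = -45*(42 - 30) = -45*12 = -540)
(f + 35341)/(-14244 - 292) = (-540 + 35341)/(-14244 - 292) = 34801/(-14536) = 34801*(-1/14536) = -34801/14536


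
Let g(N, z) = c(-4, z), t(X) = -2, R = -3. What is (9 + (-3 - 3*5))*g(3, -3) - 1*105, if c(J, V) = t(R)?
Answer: -87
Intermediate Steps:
c(J, V) = -2
g(N, z) = -2
(9 + (-3 - 3*5))*g(3, -3) - 1*105 = (9 + (-3 - 3*5))*(-2) - 1*105 = (9 + (-3 - 15))*(-2) - 105 = (9 - 18)*(-2) - 105 = -9*(-2) - 105 = 18 - 105 = -87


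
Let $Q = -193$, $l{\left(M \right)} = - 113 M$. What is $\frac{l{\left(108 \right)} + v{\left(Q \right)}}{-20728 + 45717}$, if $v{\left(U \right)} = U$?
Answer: $- \frac{12397}{24989} \approx -0.4961$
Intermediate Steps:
$\frac{l{\left(108 \right)} + v{\left(Q \right)}}{-20728 + 45717} = \frac{\left(-113\right) 108 - 193}{-20728 + 45717} = \frac{-12204 - 193}{24989} = \left(-12397\right) \frac{1}{24989} = - \frac{12397}{24989}$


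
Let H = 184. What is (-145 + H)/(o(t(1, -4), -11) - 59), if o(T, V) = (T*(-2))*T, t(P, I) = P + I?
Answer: -39/77 ≈ -0.50649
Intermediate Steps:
t(P, I) = I + P
o(T, V) = -2*T² (o(T, V) = (-2*T)*T = -2*T²)
(-145 + H)/(o(t(1, -4), -11) - 59) = (-145 + 184)/(-2*(-4 + 1)² - 59) = 39/(-2*(-3)² - 59) = 39/(-2*9 - 59) = 39/(-18 - 59) = 39/(-77) = 39*(-1/77) = -39/77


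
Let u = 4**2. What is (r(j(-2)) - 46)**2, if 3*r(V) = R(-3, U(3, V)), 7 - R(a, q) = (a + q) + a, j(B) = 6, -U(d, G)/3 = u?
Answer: 5929/9 ≈ 658.78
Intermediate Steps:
u = 16
U(d, G) = -48 (U(d, G) = -3*16 = -48)
R(a, q) = 7 - q - 2*a (R(a, q) = 7 - ((a + q) + a) = 7 - (q + 2*a) = 7 + (-q - 2*a) = 7 - q - 2*a)
r(V) = 61/3 (r(V) = (7 - 1*(-48) - 2*(-3))/3 = (7 + 48 + 6)/3 = (1/3)*61 = 61/3)
(r(j(-2)) - 46)**2 = (61/3 - 46)**2 = (-77/3)**2 = 5929/9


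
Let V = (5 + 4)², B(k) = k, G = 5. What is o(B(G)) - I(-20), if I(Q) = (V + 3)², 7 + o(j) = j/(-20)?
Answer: -28253/4 ≈ -7063.3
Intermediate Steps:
o(j) = -7 - j/20 (o(j) = -7 + j/(-20) = -7 + j*(-1/20) = -7 - j/20)
V = 81 (V = 9² = 81)
I(Q) = 7056 (I(Q) = (81 + 3)² = 84² = 7056)
o(B(G)) - I(-20) = (-7 - 1/20*5) - 1*7056 = (-7 - ¼) - 7056 = -29/4 - 7056 = -28253/4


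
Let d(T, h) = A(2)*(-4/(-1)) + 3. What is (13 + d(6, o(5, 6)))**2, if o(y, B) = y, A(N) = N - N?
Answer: 256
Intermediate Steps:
A(N) = 0
d(T, h) = 3 (d(T, h) = 0*(-4/(-1)) + 3 = 0*(-4*(-1)) + 3 = 0*4 + 3 = 0 + 3 = 3)
(13 + d(6, o(5, 6)))**2 = (13 + 3)**2 = 16**2 = 256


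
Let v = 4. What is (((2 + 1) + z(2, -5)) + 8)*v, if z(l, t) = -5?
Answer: 24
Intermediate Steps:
(((2 + 1) + z(2, -5)) + 8)*v = (((2 + 1) - 5) + 8)*4 = ((3 - 5) + 8)*4 = (-2 + 8)*4 = 6*4 = 24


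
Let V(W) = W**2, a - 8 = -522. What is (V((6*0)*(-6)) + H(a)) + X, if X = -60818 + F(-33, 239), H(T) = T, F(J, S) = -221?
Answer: -61553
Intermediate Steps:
a = -514 (a = 8 - 522 = -514)
X = -61039 (X = -60818 - 221 = -61039)
(V((6*0)*(-6)) + H(a)) + X = (((6*0)*(-6))**2 - 514) - 61039 = ((0*(-6))**2 - 514) - 61039 = (0**2 - 514) - 61039 = (0 - 514) - 61039 = -514 - 61039 = -61553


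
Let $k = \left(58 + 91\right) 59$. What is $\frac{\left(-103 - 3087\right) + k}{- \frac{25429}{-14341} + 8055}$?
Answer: $\frac{80323941}{115542184} \approx 0.69519$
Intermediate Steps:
$k = 8791$ ($k = 149 \cdot 59 = 8791$)
$\frac{\left(-103 - 3087\right) + k}{- \frac{25429}{-14341} + 8055} = \frac{\left(-103 - 3087\right) + 8791}{- \frac{25429}{-14341} + 8055} = \frac{\left(-103 - 3087\right) + 8791}{\left(-25429\right) \left(- \frac{1}{14341}\right) + 8055} = \frac{-3190 + 8791}{\frac{25429}{14341} + 8055} = \frac{5601}{\frac{115542184}{14341}} = 5601 \cdot \frac{14341}{115542184} = \frac{80323941}{115542184}$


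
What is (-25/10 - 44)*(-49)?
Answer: 4557/2 ≈ 2278.5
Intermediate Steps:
(-25/10 - 44)*(-49) = (-25*⅒ - 44)*(-49) = (-5/2 - 44)*(-49) = -93/2*(-49) = 4557/2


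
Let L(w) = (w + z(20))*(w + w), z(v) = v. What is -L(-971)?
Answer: -1846842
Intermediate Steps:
L(w) = 2*w*(20 + w) (L(w) = (w + 20)*(w + w) = (20 + w)*(2*w) = 2*w*(20 + w))
-L(-971) = -2*(-971)*(20 - 971) = -2*(-971)*(-951) = -1*1846842 = -1846842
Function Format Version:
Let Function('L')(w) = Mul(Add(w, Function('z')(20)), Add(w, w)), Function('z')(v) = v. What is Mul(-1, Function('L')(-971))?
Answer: -1846842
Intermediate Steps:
Function('L')(w) = Mul(2, w, Add(20, w)) (Function('L')(w) = Mul(Add(w, 20), Add(w, w)) = Mul(Add(20, w), Mul(2, w)) = Mul(2, w, Add(20, w)))
Mul(-1, Function('L')(-971)) = Mul(-1, Mul(2, -971, Add(20, -971))) = Mul(-1, Mul(2, -971, -951)) = Mul(-1, 1846842) = -1846842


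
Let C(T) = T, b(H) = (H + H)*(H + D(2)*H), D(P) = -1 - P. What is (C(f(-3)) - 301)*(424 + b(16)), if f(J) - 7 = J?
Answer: 178200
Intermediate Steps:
f(J) = 7 + J
b(H) = -4*H**2 (b(H) = (H + H)*(H + (-1 - 1*2)*H) = (2*H)*(H + (-1 - 2)*H) = (2*H)*(H - 3*H) = (2*H)*(-2*H) = -4*H**2)
(C(f(-3)) - 301)*(424 + b(16)) = ((7 - 3) - 301)*(424 - 4*16**2) = (4 - 301)*(424 - 4*256) = -297*(424 - 1024) = -297*(-600) = 178200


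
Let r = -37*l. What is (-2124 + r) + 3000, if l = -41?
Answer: 2393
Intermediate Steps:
r = 1517 (r = -37*(-41) = 1517)
(-2124 + r) + 3000 = (-2124 + 1517) + 3000 = -607 + 3000 = 2393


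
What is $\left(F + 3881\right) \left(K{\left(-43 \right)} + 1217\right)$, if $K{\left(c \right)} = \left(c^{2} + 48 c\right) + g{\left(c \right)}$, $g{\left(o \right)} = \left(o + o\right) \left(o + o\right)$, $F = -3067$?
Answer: $6835972$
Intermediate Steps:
$g{\left(o \right)} = 4 o^{2}$ ($g{\left(o \right)} = 2 o 2 o = 4 o^{2}$)
$K{\left(c \right)} = 5 c^{2} + 48 c$ ($K{\left(c \right)} = \left(c^{2} + 48 c\right) + 4 c^{2} = 5 c^{2} + 48 c$)
$\left(F + 3881\right) \left(K{\left(-43 \right)} + 1217\right) = \left(-3067 + 3881\right) \left(- 43 \left(48 + 5 \left(-43\right)\right) + 1217\right) = 814 \left(- 43 \left(48 - 215\right) + 1217\right) = 814 \left(\left(-43\right) \left(-167\right) + 1217\right) = 814 \left(7181 + 1217\right) = 814 \cdot 8398 = 6835972$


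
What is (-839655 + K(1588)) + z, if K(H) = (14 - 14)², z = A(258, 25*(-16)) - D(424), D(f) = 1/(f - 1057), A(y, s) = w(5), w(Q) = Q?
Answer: -531498449/633 ≈ -8.3965e+5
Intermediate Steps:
A(y, s) = 5
D(f) = 1/(-1057 + f)
z = 3166/633 (z = 5 - 1/(-1057 + 424) = 5 - 1/(-633) = 5 - 1*(-1/633) = 5 + 1/633 = 3166/633 ≈ 5.0016)
K(H) = 0 (K(H) = 0² = 0)
(-839655 + K(1588)) + z = (-839655 + 0) + 3166/633 = -839655 + 3166/633 = -531498449/633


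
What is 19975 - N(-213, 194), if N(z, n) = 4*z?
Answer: 20827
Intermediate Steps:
19975 - N(-213, 194) = 19975 - 4*(-213) = 19975 - 1*(-852) = 19975 + 852 = 20827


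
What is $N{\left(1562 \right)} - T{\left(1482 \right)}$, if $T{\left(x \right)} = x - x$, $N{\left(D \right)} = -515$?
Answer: $-515$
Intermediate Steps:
$T{\left(x \right)} = 0$
$N{\left(1562 \right)} - T{\left(1482 \right)} = -515 - 0 = -515 + 0 = -515$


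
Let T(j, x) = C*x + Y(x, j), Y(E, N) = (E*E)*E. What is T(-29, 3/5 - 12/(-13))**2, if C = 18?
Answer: 72237233564001/75418890625 ≈ 957.81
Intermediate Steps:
Y(E, N) = E**3 (Y(E, N) = E**2*E = E**3)
T(j, x) = x**3 + 18*x (T(j, x) = 18*x + x**3 = x**3 + 18*x)
T(-29, 3/5 - 12/(-13))**2 = ((3/5 - 12/(-13))*(18 + (3/5 - 12/(-13))**2))**2 = ((3*(1/5) - 12*(-1/13))*(18 + (3*(1/5) - 12*(-1/13))**2))**2 = ((3/5 + 12/13)*(18 + (3/5 + 12/13)**2))**2 = (99*(18 + (99/65)**2)/65)**2 = (99*(18 + 9801/4225)/65)**2 = ((99/65)*(85851/4225))**2 = (8499249/274625)**2 = 72237233564001/75418890625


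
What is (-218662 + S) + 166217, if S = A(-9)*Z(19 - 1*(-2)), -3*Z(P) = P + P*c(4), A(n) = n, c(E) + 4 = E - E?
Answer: -52634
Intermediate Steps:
c(E) = -4 (c(E) = -4 + (E - E) = -4 + 0 = -4)
Z(P) = P (Z(P) = -(P + P*(-4))/3 = -(P - 4*P)/3 = -(-1)*P = P)
S = -189 (S = -9*(19 - 1*(-2)) = -9*(19 + 2) = -9*21 = -189)
(-218662 + S) + 166217 = (-218662 - 189) + 166217 = -218851 + 166217 = -52634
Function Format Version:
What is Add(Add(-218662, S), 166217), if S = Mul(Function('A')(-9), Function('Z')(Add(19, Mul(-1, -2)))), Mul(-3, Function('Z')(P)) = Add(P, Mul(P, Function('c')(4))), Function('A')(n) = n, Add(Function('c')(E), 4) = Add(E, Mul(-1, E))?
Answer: -52634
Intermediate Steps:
Function('c')(E) = -4 (Function('c')(E) = Add(-4, Add(E, Mul(-1, E))) = Add(-4, 0) = -4)
Function('Z')(P) = P (Function('Z')(P) = Mul(Rational(-1, 3), Add(P, Mul(P, -4))) = Mul(Rational(-1, 3), Add(P, Mul(-4, P))) = Mul(Rational(-1, 3), Mul(-3, P)) = P)
S = -189 (S = Mul(-9, Add(19, Mul(-1, -2))) = Mul(-9, Add(19, 2)) = Mul(-9, 21) = -189)
Add(Add(-218662, S), 166217) = Add(Add(-218662, -189), 166217) = Add(-218851, 166217) = -52634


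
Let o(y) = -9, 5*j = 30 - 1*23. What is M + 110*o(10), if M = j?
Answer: -4943/5 ≈ -988.60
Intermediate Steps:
j = 7/5 (j = (30 - 1*23)/5 = (30 - 23)/5 = (⅕)*7 = 7/5 ≈ 1.4000)
M = 7/5 ≈ 1.4000
M + 110*o(10) = 7/5 + 110*(-9) = 7/5 - 990 = -4943/5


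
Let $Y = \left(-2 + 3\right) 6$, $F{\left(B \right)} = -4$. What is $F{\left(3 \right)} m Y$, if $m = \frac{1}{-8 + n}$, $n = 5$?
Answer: $8$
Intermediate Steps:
$m = - \frac{1}{3}$ ($m = \frac{1}{-8 + 5} = \frac{1}{-3} = - \frac{1}{3} \approx -0.33333$)
$Y = 6$ ($Y = 1 \cdot 6 = 6$)
$F{\left(3 \right)} m Y = \left(-4\right) \left(- \frac{1}{3}\right) 6 = \frac{4}{3} \cdot 6 = 8$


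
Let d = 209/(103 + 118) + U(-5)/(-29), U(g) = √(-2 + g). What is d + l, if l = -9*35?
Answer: -69406/221 - I*√7/29 ≈ -314.05 - 0.091233*I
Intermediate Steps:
l = -315
d = 209/221 - I*√7/29 (d = 209/(103 + 118) + √(-2 - 5)/(-29) = 209/221 + √(-7)*(-1/29) = 209*(1/221) + (I*√7)*(-1/29) = 209/221 - I*√7/29 ≈ 0.9457 - 0.091233*I)
d + l = (209/221 - I*√7/29) - 315 = -69406/221 - I*√7/29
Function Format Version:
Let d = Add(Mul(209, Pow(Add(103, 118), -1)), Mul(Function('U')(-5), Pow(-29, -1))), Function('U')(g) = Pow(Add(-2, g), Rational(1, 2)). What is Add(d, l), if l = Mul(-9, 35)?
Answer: Add(Rational(-69406, 221), Mul(Rational(-1, 29), I, Pow(7, Rational(1, 2)))) ≈ Add(-314.05, Mul(-0.091233, I))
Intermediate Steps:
l = -315
d = Add(Rational(209, 221), Mul(Rational(-1, 29), I, Pow(7, Rational(1, 2)))) (d = Add(Mul(209, Pow(Add(103, 118), -1)), Mul(Pow(Add(-2, -5), Rational(1, 2)), Pow(-29, -1))) = Add(Mul(209, Pow(221, -1)), Mul(Pow(-7, Rational(1, 2)), Rational(-1, 29))) = Add(Mul(209, Rational(1, 221)), Mul(Mul(I, Pow(7, Rational(1, 2))), Rational(-1, 29))) = Add(Rational(209, 221), Mul(Rational(-1, 29), I, Pow(7, Rational(1, 2)))) ≈ Add(0.94570, Mul(-0.091233, I)))
Add(d, l) = Add(Add(Rational(209, 221), Mul(Rational(-1, 29), I, Pow(7, Rational(1, 2)))), -315) = Add(Rational(-69406, 221), Mul(Rational(-1, 29), I, Pow(7, Rational(1, 2))))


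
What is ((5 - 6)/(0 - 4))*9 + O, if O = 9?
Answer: 45/4 ≈ 11.250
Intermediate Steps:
((5 - 6)/(0 - 4))*9 + O = ((5 - 6)/(0 - 4))*9 + 9 = -1/(-4)*9 + 9 = -1*(-1/4)*9 + 9 = (1/4)*9 + 9 = 9/4 + 9 = 45/4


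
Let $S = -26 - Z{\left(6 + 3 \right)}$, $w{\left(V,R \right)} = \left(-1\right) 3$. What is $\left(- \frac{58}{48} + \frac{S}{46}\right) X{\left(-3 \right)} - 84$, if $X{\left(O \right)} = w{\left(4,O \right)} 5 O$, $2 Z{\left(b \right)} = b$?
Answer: $- \frac{30951}{184} \approx -168.21$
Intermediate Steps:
$w{\left(V,R \right)} = -3$
$Z{\left(b \right)} = \frac{b}{2}$
$X{\left(O \right)} = - 15 O$ ($X{\left(O \right)} = \left(-3\right) 5 O = - 15 O$)
$S = - \frac{61}{2}$ ($S = -26 - \frac{6 + 3}{2} = -26 - \frac{1}{2} \cdot 9 = -26 - \frac{9}{2} = - \frac{61}{2} \approx -30.5$)
$\left(- \frac{58}{48} + \frac{S}{46}\right) X{\left(-3 \right)} - 84 = \left(- \frac{58}{48} - \frac{61}{2 \cdot 46}\right) \left(\left(-15\right) \left(-3\right)\right) - 84 = \left(\left(-58\right) \frac{1}{48} - \frac{61}{92}\right) 45 - 84 = \left(- \frac{29}{24} - \frac{61}{92}\right) 45 - 84 = \left(- \frac{1033}{552}\right) 45 - 84 = - \frac{15495}{184} - 84 = - \frac{30951}{184}$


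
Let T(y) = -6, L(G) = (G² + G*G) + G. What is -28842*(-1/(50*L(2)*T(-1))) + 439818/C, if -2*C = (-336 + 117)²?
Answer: -223455509/7993500 ≈ -27.955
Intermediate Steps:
L(G) = G + 2*G² (L(G) = (G² + G²) + G = 2*G² + G = G + 2*G²)
C = -47961/2 (C = -(-336 + 117)²/2 = -½*(-219)² = -½*47961 = -47961/2 ≈ -23981.)
-28842*(-1/(50*L(2)*T(-1))) + 439818/C = -28842*1/(600*(1 + 2*2)) + 439818/(-47961/2) = -28842*1/(600*(1 + 4)) + 439818*(-2/47961) = -28842/(-12*5*(-50)) - 293212/15987 = -28842/(-6*10*(-50)) - 293212/15987 = -28842/((-60*(-50))) - 293212/15987 = -28842/3000 - 293212/15987 = -28842*1/3000 - 293212/15987 = -4807/500 - 293212/15987 = -223455509/7993500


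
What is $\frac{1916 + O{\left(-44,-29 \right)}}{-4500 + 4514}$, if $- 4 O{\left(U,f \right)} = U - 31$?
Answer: $\frac{7739}{56} \approx 138.2$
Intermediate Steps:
$O{\left(U,f \right)} = \frac{31}{4} - \frac{U}{4}$ ($O{\left(U,f \right)} = - \frac{U - 31}{4} = - \frac{-31 + U}{4} = \frac{31}{4} - \frac{U}{4}$)
$\frac{1916 + O{\left(-44,-29 \right)}}{-4500 + 4514} = \frac{1916 + \left(\frac{31}{4} - -11\right)}{-4500 + 4514} = \frac{1916 + \left(\frac{31}{4} + 11\right)}{14} = \left(1916 + \frac{75}{4}\right) \frac{1}{14} = \frac{7739}{4} \cdot \frac{1}{14} = \frac{7739}{56}$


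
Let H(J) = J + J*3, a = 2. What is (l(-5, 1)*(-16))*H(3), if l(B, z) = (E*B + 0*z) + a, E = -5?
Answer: -5184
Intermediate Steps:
l(B, z) = 2 - 5*B (l(B, z) = (-5*B + 0*z) + 2 = (-5*B + 0) + 2 = -5*B + 2 = 2 - 5*B)
H(J) = 4*J (H(J) = J + 3*J = 4*J)
(l(-5, 1)*(-16))*H(3) = ((2 - 5*(-5))*(-16))*(4*3) = ((2 + 25)*(-16))*12 = (27*(-16))*12 = -432*12 = -5184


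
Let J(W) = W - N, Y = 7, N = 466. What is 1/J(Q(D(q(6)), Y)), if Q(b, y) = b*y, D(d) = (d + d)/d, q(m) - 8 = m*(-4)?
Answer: -1/452 ≈ -0.0022124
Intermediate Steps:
q(m) = 8 - 4*m (q(m) = 8 + m*(-4) = 8 - 4*m)
D(d) = 2 (D(d) = (2*d)/d = 2)
J(W) = -466 + W (J(W) = W - 1*466 = W - 466 = -466 + W)
1/J(Q(D(q(6)), Y)) = 1/(-466 + 2*7) = 1/(-466 + 14) = 1/(-452) = -1/452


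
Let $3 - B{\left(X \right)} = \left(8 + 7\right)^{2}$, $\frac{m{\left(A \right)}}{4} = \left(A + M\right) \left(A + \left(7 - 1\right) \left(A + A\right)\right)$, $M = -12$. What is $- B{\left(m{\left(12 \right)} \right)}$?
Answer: $222$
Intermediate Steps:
$m{\left(A \right)} = 52 A \left(-12 + A\right)$ ($m{\left(A \right)} = 4 \left(A - 12\right) \left(A + \left(7 - 1\right) \left(A + A\right)\right) = 4 \left(-12 + A\right) \left(A + 6 \cdot 2 A\right) = 4 \left(-12 + A\right) \left(A + 12 A\right) = 4 \left(-12 + A\right) 13 A = 4 \cdot 13 A \left(-12 + A\right) = 52 A \left(-12 + A\right)$)
$B{\left(X \right)} = -222$ ($B{\left(X \right)} = 3 - \left(8 + 7\right)^{2} = 3 - 15^{2} = 3 - 225 = -222$)
$- B{\left(m{\left(12 \right)} \right)} = \left(-1\right) \left(-222\right) = 222$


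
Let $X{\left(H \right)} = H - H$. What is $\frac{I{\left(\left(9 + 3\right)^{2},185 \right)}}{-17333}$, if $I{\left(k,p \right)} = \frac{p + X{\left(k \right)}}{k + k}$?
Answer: $- \frac{185}{4991904} \approx -3.706 \cdot 10^{-5}$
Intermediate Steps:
$X{\left(H \right)} = 0$
$I{\left(k,p \right)} = \frac{p}{2 k}$ ($I{\left(k,p \right)} = \frac{p + 0}{k + k} = \frac{p}{2 k}$)
$\frac{I{\left(\left(9 + 3\right)^{2},185 \right)}}{-17333} = \frac{\frac{1}{2} \cdot 185 \frac{1}{\left(9 + 3\right)^{2}}}{-17333} = \frac{1}{2} \cdot 185 \frac{1}{12^{2}} \left(- \frac{1}{17333}\right) = \frac{1}{2} \cdot 185 \cdot \frac{1}{144} \left(- \frac{1}{17333}\right) = \frac{185}{288} \left(- \frac{1}{17333}\right) = - \frac{185}{4991904}$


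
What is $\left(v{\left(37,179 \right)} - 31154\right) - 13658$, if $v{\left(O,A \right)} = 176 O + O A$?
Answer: $-31677$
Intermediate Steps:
$v{\left(O,A \right)} = 176 O + A O$
$\left(v{\left(37,179 \right)} - 31154\right) - 13658 = \left(37 \left(176 + 179\right) - 31154\right) - 13658 = \left(37 \cdot 355 - 31154\right) - 13658 = \left(13135 - 31154\right) - 13658 = -18019 - 13658 = -31677$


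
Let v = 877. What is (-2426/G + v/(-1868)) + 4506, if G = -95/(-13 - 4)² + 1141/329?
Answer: 148667090879/39827628 ≈ 3732.8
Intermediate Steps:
G = 42642/13583 (G = -95/((-17)²) + 1141*(1/329) = -95/289 + 163/47 = 42642/13583 ≈ 3.1394)
(-2426/G + v/(-1868)) + 4506 = (-2426/42642/13583 + 877/(-1868)) + 4506 = (-2426*13583/42642 + 877*(-1/1868)) + 4506 = (-16476179/21321 - 877/1868) + 4506 = -30796200889/39827628 + 4506 = 148667090879/39827628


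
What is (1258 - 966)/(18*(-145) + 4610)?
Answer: 73/500 ≈ 0.14600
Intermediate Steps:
(1258 - 966)/(18*(-145) + 4610) = 292/(-2610 + 4610) = 292/2000 = 292*(1/2000) = 73/500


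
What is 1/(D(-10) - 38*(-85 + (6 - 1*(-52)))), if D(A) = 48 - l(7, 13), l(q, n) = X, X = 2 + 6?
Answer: 1/1066 ≈ 0.00093809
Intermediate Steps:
X = 8
l(q, n) = 8
D(A) = 40 (D(A) = 48 - 1*8 = 48 - 8 = 40)
1/(D(-10) - 38*(-85 + (6 - 1*(-52)))) = 1/(40 - 38*(-85 + (6 - 1*(-52)))) = 1/(40 - 38*(-85 + (6 + 52))) = 1/(40 - 38*(-85 + 58)) = 1/(40 - 38*(-27)) = 1/(40 + 1026) = 1/1066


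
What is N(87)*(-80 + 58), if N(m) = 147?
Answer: -3234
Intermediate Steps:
N(87)*(-80 + 58) = 147*(-80 + 58) = 147*(-22) = -3234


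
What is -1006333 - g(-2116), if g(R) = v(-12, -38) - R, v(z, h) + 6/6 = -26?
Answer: -1008422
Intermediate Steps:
v(z, h) = -27 (v(z, h) = -1 - 26 = -27)
g(R) = -27 - R
-1006333 - g(-2116) = -1006333 - (-27 - 1*(-2116)) = -1006333 - (-27 + 2116) = -1006333 - 1*2089 = -1006333 - 2089 = -1008422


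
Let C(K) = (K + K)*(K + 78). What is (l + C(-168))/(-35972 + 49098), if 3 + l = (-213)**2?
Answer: 37803/6563 ≈ 5.7600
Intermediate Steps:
C(K) = 2*K*(78 + K) (C(K) = (2*K)*(78 + K) = 2*K*(78 + K))
l = 45366 (l = -3 + (-213)**2 = -3 + 45369 = 45366)
(l + C(-168))/(-35972 + 49098) = (45366 + 2*(-168)*(78 - 168))/(-35972 + 49098) = (45366 + 2*(-168)*(-90))/13126 = (45366 + 30240)*(1/13126) = 75606*(1/13126) = 37803/6563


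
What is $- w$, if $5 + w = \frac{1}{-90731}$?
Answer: $\frac{453656}{90731} \approx 5.0$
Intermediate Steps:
$w = - \frac{453656}{90731}$ ($w = -5 + \frac{1}{-90731} = -5 - \frac{1}{90731} = - \frac{453656}{90731} \approx -5.0$)
$- w = \left(-1\right) \left(- \frac{453656}{90731}\right) = \frac{453656}{90731}$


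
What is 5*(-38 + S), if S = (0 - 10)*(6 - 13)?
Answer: 160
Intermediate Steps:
S = 70 (S = -10*(-7) = 70)
5*(-38 + S) = 5*(-38 + 70) = 5*32 = 160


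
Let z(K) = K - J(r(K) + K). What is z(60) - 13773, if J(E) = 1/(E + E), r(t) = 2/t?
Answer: -24697128/1801 ≈ -13713.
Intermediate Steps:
J(E) = 1/(2*E)
z(K) = K - 1/(2*(K + 2/K)) (z(K) = K - 1/(2*(2/K + K)) = K - 1/(2*(K + 2/K)))
z(60) - 13773 = (1/2)*60*(3 + 2*60**2)/(2 + 60**2) - 13773 = (1/2)*60*(3 + 2*3600)/(2 + 3600) - 13773 = (1/2)*60*(3 + 7200)/3602 - 13773 = (1/2)*60*(1/3602)*7203 - 13773 = 108045/1801 - 13773 = -24697128/1801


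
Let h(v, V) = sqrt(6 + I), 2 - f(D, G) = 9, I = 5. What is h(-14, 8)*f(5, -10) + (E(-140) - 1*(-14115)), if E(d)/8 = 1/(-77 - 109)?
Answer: 1312691/93 - 7*sqrt(11) ≈ 14092.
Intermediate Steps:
E(d) = -4/93 (E(d) = 8/(-77 - 109) = 8/(-186) = 8*(-1/186) = -4/93)
f(D, G) = -7 (f(D, G) = 2 - 1*9 = 2 - 9 = -7)
h(v, V) = sqrt(11) (h(v, V) = sqrt(6 + 5) = sqrt(11))
h(-14, 8)*f(5, -10) + (E(-140) - 1*(-14115)) = sqrt(11)*(-7) + (-4/93 - 1*(-14115)) = -7*sqrt(11) + (-4/93 + 14115) = -7*sqrt(11) + 1312691/93 = 1312691/93 - 7*sqrt(11)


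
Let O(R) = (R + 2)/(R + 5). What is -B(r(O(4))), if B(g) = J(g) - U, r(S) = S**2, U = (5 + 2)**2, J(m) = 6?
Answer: 43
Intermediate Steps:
U = 49 (U = 7**2 = 49)
O(R) = (2 + R)/(5 + R)
B(g) = -43 (B(g) = 6 - 1*49 = 6 - 49 = -43)
-B(r(O(4))) = -1*(-43) = 43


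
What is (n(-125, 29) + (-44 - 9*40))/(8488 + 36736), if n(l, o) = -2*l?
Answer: -77/22612 ≈ -0.0034053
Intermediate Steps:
(n(-125, 29) + (-44 - 9*40))/(8488 + 36736) = (-2*(-125) + (-44 - 9*40))/(8488 + 36736) = (250 + (-44 - 360))/45224 = (250 - 404)*(1/45224) = -154*1/45224 = -77/22612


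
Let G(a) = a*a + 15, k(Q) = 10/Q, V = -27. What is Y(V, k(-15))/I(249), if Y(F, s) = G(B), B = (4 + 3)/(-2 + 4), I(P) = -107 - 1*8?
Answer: -109/460 ≈ -0.23696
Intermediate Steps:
I(P) = -115 (I(P) = -107 - 8 = -115)
B = 7/2 ≈ 3.5000
G(a) = 15 + a² (G(a) = a² + 15 = 15 + a²)
Y(F, s) = 109/4 (Y(F, s) = 15 + (7/2)² = 15 + 49/4 = 109/4)
Y(V, k(-15))/I(249) = (109/4)/(-115) = (109/4)*(-1/115) = -109/460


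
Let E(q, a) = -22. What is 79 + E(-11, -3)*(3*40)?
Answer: -2561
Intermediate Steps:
79 + E(-11, -3)*(3*40) = 79 - 66*40 = 79 - 22*120 = 79 - 2640 = -2561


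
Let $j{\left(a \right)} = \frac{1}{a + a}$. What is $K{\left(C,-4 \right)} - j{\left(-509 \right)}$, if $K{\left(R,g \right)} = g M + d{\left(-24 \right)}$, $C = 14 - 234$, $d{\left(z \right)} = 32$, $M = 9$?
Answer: $- \frac{4071}{1018} \approx -3.999$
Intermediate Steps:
$j{\left(a \right)} = \frac{1}{2 a}$
$C = -220$ ($C = 14 - 234 = -220$)
$K{\left(R,g \right)} = 32 + 9 g$ ($K{\left(R,g \right)} = g 9 + 32 = 9 g + 32 = 32 + 9 g$)
$K{\left(C,-4 \right)} - j{\left(-509 \right)} = \left(32 + 9 \left(-4\right)\right) - \frac{1}{2 \left(-509\right)} = \left(32 - 36\right) - \frac{1}{2} \left(- \frac{1}{509}\right) = -4 - - \frac{1}{1018} = -4 + \frac{1}{1018} = - \frac{4071}{1018}$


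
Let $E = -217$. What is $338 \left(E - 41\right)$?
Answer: $-87204$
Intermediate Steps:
$338 \left(E - 41\right) = 338 \left(-217 - 41\right) = 338 \left(-258\right) = -87204$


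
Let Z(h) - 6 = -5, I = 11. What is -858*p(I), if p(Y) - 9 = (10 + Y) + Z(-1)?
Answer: -26598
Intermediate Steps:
Z(h) = 1 (Z(h) = 6 - 5 = 1)
p(Y) = 20 + Y (p(Y) = 9 + ((10 + Y) + 1) = 9 + (11 + Y) = 20 + Y)
-858*p(I) = -858/(1/(20 + 11)) = -858/(1/31) = -858/1/31 = -858*31 = -26598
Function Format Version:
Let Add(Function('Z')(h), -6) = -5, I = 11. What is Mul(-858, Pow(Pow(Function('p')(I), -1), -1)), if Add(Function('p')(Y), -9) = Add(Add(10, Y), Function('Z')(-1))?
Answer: -26598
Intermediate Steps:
Function('Z')(h) = 1 (Function('Z')(h) = Add(6, -5) = 1)
Function('p')(Y) = Add(20, Y) (Function('p')(Y) = Add(9, Add(Add(10, Y), 1)) = Add(9, Add(11, Y)) = Add(20, Y))
Mul(-858, Pow(Pow(Function('p')(I), -1), -1)) = Mul(-858, Pow(Pow(Add(20, 11), -1), -1)) = Mul(-858, Pow(Pow(31, -1), -1)) = Mul(-858, Pow(Rational(1, 31), -1)) = Mul(-858, 31) = -26598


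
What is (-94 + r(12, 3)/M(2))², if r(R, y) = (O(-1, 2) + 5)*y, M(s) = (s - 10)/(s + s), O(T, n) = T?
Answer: 10000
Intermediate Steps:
M(s) = (-10 + s)/(2*s) (M(s) = (-10 + s)/((2*s)) = (-10 + s)*(1/(2*s)) = (-10 + s)/(2*s))
r(R, y) = 4*y (r(R, y) = (-1 + 5)*y = 4*y)
(-94 + r(12, 3)/M(2))² = (-94 + (4*3)/(((½)*(-10 + 2)/2)))² = (-94 + 12/(((½)*(½)*(-8))))² = (-94 + 12/(-2))² = (-94 + 12*(-½))² = (-94 - 6)² = (-100)² = 10000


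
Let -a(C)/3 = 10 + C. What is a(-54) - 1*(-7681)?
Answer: 7813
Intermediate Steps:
a(C) = -30 - 3*C (a(C) = -3*(10 + C) = -30 - 3*C)
a(-54) - 1*(-7681) = (-30 - 3*(-54)) - 1*(-7681) = (-30 + 162) + 7681 = 132 + 7681 = 7813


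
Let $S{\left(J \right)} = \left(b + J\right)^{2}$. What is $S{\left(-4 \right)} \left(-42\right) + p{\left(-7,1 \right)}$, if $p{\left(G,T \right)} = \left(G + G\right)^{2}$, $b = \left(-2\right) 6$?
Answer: $-10556$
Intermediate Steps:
$b = -12$
$S{\left(J \right)} = \left(-12 + J\right)^{2}$
$p{\left(G,T \right)} = 4 G^{2}$ ($p{\left(G,T \right)} = \left(2 G\right)^{2} = 4 G^{2}$)
$S{\left(-4 \right)} \left(-42\right) + p{\left(-7,1 \right)} = \left(-12 - 4\right)^{2} \left(-42\right) + 4 \left(-7\right)^{2} = \left(-16\right)^{2} \left(-42\right) + 4 \cdot 49 = 256 \left(-42\right) + 196 = -10752 + 196 = -10556$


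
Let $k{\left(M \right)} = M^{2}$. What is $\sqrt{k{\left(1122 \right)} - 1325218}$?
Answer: $i \sqrt{66334} \approx 257.55 i$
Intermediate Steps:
$\sqrt{k{\left(1122 \right)} - 1325218} = \sqrt{1122^{2} - 1325218} = \sqrt{1258884 - 1325218} = \sqrt{-66334} = i \sqrt{66334}$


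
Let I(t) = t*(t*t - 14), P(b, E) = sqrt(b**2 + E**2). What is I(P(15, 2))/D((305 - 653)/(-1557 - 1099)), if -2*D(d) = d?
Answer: -285520*sqrt(229)/87 ≈ -49663.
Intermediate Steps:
D(d) = -d/2
P(b, E) = sqrt(E**2 + b**2)
I(t) = t*(-14 + t**2) (I(t) = t*(t**2 - 14) = t*(-14 + t**2))
I(P(15, 2))/D((305 - 653)/(-1557 - 1099)) = (sqrt(2**2 + 15**2)*(-14 + (sqrt(2**2 + 15**2))**2))/((-(305 - 653)/(2*(-1557 - 1099)))) = (sqrt(4 + 225)*(-14 + (sqrt(4 + 225))**2))/((-(-174)/(-2656))) = (sqrt(229)*(-14 + (sqrt(229))**2))/((-(-174)*(-1)/2656)) = (sqrt(229)*(-14 + 229))/((-1/2*87/664)) = (sqrt(229)*215)/(-87/1328) = (215*sqrt(229))*(-1328/87) = -285520*sqrt(229)/87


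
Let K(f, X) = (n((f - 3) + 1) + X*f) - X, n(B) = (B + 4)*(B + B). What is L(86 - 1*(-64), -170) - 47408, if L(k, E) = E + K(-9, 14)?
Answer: -47564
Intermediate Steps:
n(B) = 2*B*(4 + B) (n(B) = (4 + B)*(2*B) = 2*B*(4 + B))
K(f, X) = -X + X*f + 2*(-2 + f)*(2 + f) (K(f, X) = (2*((f - 3) + 1)*(4 + ((f - 3) + 1)) + X*f) - X = (2*((-3 + f) + 1)*(4 + ((-3 + f) + 1)) + X*f) - X = (2*(-2 + f)*(4 + (-2 + f)) + X*f) - X = (2*(-2 + f)*(2 + f) + X*f) - X = (X*f + 2*(-2 + f)*(2 + f)) - X = -X + X*f + 2*(-2 + f)*(2 + f))
L(k, E) = 14 + E (L(k, E) = E + (-8 - 1*14 + 2*(-9)² + 14*(-9)) = E + (-8 - 14 + 2*81 - 126) = E + (-8 - 14 + 162 - 126) = E + 14 = 14 + E)
L(86 - 1*(-64), -170) - 47408 = (14 - 170) - 47408 = -156 - 47408 = -47564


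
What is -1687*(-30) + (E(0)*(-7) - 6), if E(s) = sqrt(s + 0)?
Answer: 50604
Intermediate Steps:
E(s) = sqrt(s)
-1687*(-30) + (E(0)*(-7) - 6) = -1687*(-30) + (sqrt(0)*(-7) - 6) = -241*(-210) + (0*(-7) - 6) = 50610 + (0 - 6) = 50610 - 6 = 50604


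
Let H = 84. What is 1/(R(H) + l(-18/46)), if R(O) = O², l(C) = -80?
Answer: 1/6976 ≈ 0.00014335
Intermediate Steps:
1/(R(H) + l(-18/46)) = 1/(84² - 80) = 1/(7056 - 80) = 1/6976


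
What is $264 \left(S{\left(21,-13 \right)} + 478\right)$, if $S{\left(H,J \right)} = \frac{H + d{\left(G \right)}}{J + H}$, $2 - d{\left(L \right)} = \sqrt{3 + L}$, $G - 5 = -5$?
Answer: $126951 - 33 \sqrt{3} \approx 1.2689 \cdot 10^{5}$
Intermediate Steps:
$G = 0$ ($G = 5 - 5 = 0$)
$d{\left(L \right)} = 2 - \sqrt{3 + L}$
$S{\left(H,J \right)} = \frac{2 + H - \sqrt{3}}{H + J}$ ($S{\left(H,J \right)} = \frac{H + \left(2 - \sqrt{3 + 0}\right)}{J + H} = \frac{H + \left(2 - \sqrt{3}\right)}{H + J} = \frac{2 + H - \sqrt{3}}{H + J}$)
$264 \left(S{\left(21,-13 \right)} + 478\right) = 264 \left(\frac{2 + 21 - \sqrt{3}}{21 - 13} + 478\right) = 264 \left(\frac{23 - \sqrt{3}}{8} + 478\right) = 264 \left(\left(\frac{23}{8} - \frac{\sqrt{3}}{8}\right) + 478\right) = 264 \left(\frac{3847}{8} - \frac{\sqrt{3}}{8}\right) = 126951 - 33 \sqrt{3}$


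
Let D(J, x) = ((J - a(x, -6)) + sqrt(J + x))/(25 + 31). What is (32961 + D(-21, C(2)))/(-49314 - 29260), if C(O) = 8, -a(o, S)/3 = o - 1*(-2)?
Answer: -1845825/4400144 - I*sqrt(13)/4400144 ≈ -0.41949 - 8.1942e-7*I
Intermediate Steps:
a(o, S) = -6 - 3*o (a(o, S) = -3*(o - 1*(-2)) = -3*(o + 2) = -3*(2 + o) = -6 - 3*o)
D(J, x) = 3/28 + J/56 + sqrt(J + x)/56 + 3*x/56 (D(J, x) = ((J - (-6 - 3*x)) + sqrt(J + x))/(25 + 31) = ((J + (6 + 3*x)) + sqrt(J + x))/56 = ((6 + J + 3*x) + sqrt(J + x))*(1/56) = (6 + J + sqrt(J + x) + 3*x)*(1/56) = 3/28 + J/56 + sqrt(J + x)/56 + 3*x/56)
(32961 + D(-21, C(2)))/(-49314 - 29260) = (32961 + (3/28 + (1/56)*(-21) + sqrt(-21 + 8)/56 + (3/56)*8))/(-49314 - 29260) = (32961 + (3/28 - 3/8 + sqrt(-13)/56 + 3/7))/(-78574) = (32961 + (3/28 - 3/8 + (I*sqrt(13))/56 + 3/7))*(-1/78574) = (32961 + (3/28 - 3/8 + I*sqrt(13)/56 + 3/7))*(-1/78574) = (32961 + (9/56 + I*sqrt(13)/56))*(-1/78574) = (1845825/56 + I*sqrt(13)/56)*(-1/78574) = -1845825/4400144 - I*sqrt(13)/4400144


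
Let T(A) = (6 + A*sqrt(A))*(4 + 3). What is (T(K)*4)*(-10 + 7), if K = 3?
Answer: -504 - 252*sqrt(3) ≈ -940.48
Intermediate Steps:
T(A) = 42 + 7*A**(3/2) (T(A) = (6 + A**(3/2))*7 = 42 + 7*A**(3/2))
(T(K)*4)*(-10 + 7) = ((42 + 7*3**(3/2))*4)*(-10 + 7) = ((42 + 7*(3*sqrt(3)))*4)*(-3) = ((42 + 21*sqrt(3))*4)*(-3) = (168 + 84*sqrt(3))*(-3) = -504 - 252*sqrt(3)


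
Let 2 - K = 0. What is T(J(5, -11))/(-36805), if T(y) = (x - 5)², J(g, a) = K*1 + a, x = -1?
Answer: -36/36805 ≈ -0.00097813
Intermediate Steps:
K = 2 (K = 2 - 1*0 = 2 + 0 = 2)
J(g, a) = 2 + a (J(g, a) = 2*1 + a = 2 + a)
T(y) = 36 (T(y) = (-1 - 5)² = (-6)² = 36)
T(J(5, -11))/(-36805) = 36/(-36805) = 36*(-1/36805) = -36/36805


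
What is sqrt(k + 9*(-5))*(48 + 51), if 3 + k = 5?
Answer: 99*I*sqrt(43) ≈ 649.19*I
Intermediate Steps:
k = 2 (k = -3 + 5 = 2)
sqrt(k + 9*(-5))*(48 + 51) = sqrt(2 + 9*(-5))*(48 + 51) = sqrt(2 - 45)*99 = sqrt(-43)*99 = (I*sqrt(43))*99 = 99*I*sqrt(43)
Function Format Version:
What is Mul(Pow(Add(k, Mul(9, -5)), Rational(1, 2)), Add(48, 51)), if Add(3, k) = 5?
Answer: Mul(99, I, Pow(43, Rational(1, 2))) ≈ Mul(649.19, I)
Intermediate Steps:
k = 2 (k = Add(-3, 5) = 2)
Mul(Pow(Add(k, Mul(9, -5)), Rational(1, 2)), Add(48, 51)) = Mul(Pow(Add(2, Mul(9, -5)), Rational(1, 2)), Add(48, 51)) = Mul(Pow(Add(2, -45), Rational(1, 2)), 99) = Mul(Pow(-43, Rational(1, 2)), 99) = Mul(Mul(I, Pow(43, Rational(1, 2))), 99) = Mul(99, I, Pow(43, Rational(1, 2)))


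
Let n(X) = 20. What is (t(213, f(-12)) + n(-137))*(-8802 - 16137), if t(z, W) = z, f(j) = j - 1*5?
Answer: -5810787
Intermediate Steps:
f(j) = -5 + j (f(j) = j - 5 = -5 + j)
(t(213, f(-12)) + n(-137))*(-8802 - 16137) = (213 + 20)*(-8802 - 16137) = 233*(-24939) = -5810787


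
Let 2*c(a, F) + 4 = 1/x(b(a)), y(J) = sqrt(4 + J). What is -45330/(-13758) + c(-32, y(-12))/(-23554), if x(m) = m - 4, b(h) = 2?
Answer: 711822517/216037288 ≈ 3.2949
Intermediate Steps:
x(m) = -4 + m
c(a, F) = -9/4 (c(a, F) = -2 + 1/(2*(-4 + 2)) = -2 + (1/2)/(-2) = -2 + (1/2)*(-1/2) = -2 - 1/4 = -9/4)
-45330/(-13758) + c(-32, y(-12))/(-23554) = -45330/(-13758) - 9/4/(-23554) = -45330*(-1/13758) - 9/4*(-1/23554) = 7555/2293 + 9/94216 = 711822517/216037288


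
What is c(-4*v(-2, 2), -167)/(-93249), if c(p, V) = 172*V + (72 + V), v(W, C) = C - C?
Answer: 28819/93249 ≈ 0.30905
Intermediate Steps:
v(W, C) = 0
c(p, V) = 72 + 173*V
c(-4*v(-2, 2), -167)/(-93249) = (72 + 173*(-167))/(-93249) = (72 - 28891)*(-1/93249) = -28819*(-1/93249) = 28819/93249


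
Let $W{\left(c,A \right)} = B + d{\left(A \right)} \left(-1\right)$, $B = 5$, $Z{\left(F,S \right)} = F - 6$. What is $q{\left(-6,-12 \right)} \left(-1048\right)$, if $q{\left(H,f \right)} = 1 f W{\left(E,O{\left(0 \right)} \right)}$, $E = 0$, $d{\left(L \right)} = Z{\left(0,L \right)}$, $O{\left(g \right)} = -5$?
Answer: $138336$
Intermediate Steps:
$Z{\left(F,S \right)} = -6 + F$ ($Z{\left(F,S \right)} = F - 6 = -6 + F$)
$d{\left(L \right)} = -6$ ($d{\left(L \right)} = -6 + 0 = -6$)
$W{\left(c,A \right)} = 11$ ($W{\left(c,A \right)} = 5 - -6 = 5 + 6 = 11$)
$q{\left(H,f \right)} = 11 f$ ($q{\left(H,f \right)} = 1 f 11 = f 11 = 11 f$)
$q{\left(-6,-12 \right)} \left(-1048\right) = 11 \left(-12\right) \left(-1048\right) = \left(-132\right) \left(-1048\right) = 138336$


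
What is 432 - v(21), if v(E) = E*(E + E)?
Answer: -450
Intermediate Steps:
v(E) = 2*E² (v(E) = E*(2*E) = 2*E²)
432 - v(21) = 432 - 2*21² = 432 - 2*441 = 432 - 1*882 = 432 - 882 = -450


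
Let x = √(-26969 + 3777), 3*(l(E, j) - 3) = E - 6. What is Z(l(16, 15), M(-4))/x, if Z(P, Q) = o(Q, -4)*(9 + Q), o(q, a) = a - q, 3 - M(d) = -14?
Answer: 21*I*√5798/446 ≈ 3.5853*I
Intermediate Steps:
M(d) = 17 (M(d) = 3 - 1*(-14) = 3 + 14 = 17)
l(E, j) = 1 + E/3 (l(E, j) = 3 + (E - 6)/3 = 3 + (-6 + E)/3 = 3 + (-2 + E/3) = 1 + E/3)
x = 2*I*√5798 (x = √(-23192) = 2*I*√5798 ≈ 152.29*I)
Z(P, Q) = (-4 - Q)*(9 + Q)
Z(l(16, 15), M(-4))/x = (-(4 + 17)*(9 + 17))/((2*I*√5798)) = (-1*21*26)*(-I*√5798/11596) = -(-21)*I*√5798/446 = 21*I*√5798/446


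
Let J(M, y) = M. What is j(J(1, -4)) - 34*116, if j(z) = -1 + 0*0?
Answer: -3945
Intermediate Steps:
j(z) = -1 (j(z) = -1 + 0 = -1)
j(J(1, -4)) - 34*116 = -1 - 34*116 = -1 - 3944 = -3945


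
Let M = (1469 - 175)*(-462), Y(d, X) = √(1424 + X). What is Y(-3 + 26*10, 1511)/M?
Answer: -√2935/597828 ≈ -9.0621e-5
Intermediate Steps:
M = -597828 (M = 1294*(-462) = -597828)
Y(-3 + 26*10, 1511)/M = √(1424 + 1511)/(-597828) = √2935*(-1/597828) = -√2935/597828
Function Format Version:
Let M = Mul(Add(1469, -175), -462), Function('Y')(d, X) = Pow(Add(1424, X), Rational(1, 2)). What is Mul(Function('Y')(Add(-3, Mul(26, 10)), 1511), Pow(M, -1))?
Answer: Mul(Rational(-1, 597828), Pow(2935, Rational(1, 2))) ≈ -9.0621e-5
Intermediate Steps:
M = -597828 (M = Mul(1294, -462) = -597828)
Mul(Function('Y')(Add(-3, Mul(26, 10)), 1511), Pow(M, -1)) = Mul(Pow(Add(1424, 1511), Rational(1, 2)), Pow(-597828, -1)) = Mul(Pow(2935, Rational(1, 2)), Rational(-1, 597828)) = Mul(Rational(-1, 597828), Pow(2935, Rational(1, 2)))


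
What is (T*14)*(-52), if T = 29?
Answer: -21112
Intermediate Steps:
(T*14)*(-52) = (29*14)*(-52) = 406*(-52) = -21112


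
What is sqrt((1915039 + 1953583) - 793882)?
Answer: 2*sqrt(768685) ≈ 1753.5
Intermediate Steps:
sqrt((1915039 + 1953583) - 793882) = sqrt(3868622 - 793882) = sqrt(3074740) = 2*sqrt(768685)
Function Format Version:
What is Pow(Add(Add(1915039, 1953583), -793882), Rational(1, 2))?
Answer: Mul(2, Pow(768685, Rational(1, 2))) ≈ 1753.5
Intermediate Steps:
Pow(Add(Add(1915039, 1953583), -793882), Rational(1, 2)) = Pow(Add(3868622, -793882), Rational(1, 2)) = Pow(3074740, Rational(1, 2)) = Mul(2, Pow(768685, Rational(1, 2)))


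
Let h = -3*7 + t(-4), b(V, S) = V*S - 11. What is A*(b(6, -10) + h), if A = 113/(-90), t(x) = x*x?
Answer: 4294/45 ≈ 95.422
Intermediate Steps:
b(V, S) = -11 + S*V (b(V, S) = S*V - 11 = -11 + S*V)
t(x) = x**2
A = -113/90 (A = 113*(-1/90) = -113/90 ≈ -1.2556)
h = -5 (h = -3*7 + (-4)**2 = -21 + 16 = -5)
A*(b(6, -10) + h) = -113*((-11 - 10*6) - 5)/90 = -113*((-11 - 60) - 5)/90 = -113*(-71 - 5)/90 = -113/90*(-76) = 4294/45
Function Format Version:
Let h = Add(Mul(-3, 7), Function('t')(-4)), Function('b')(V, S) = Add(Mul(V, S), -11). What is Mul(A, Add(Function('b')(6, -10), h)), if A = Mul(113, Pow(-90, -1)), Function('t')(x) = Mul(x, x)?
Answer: Rational(4294, 45) ≈ 95.422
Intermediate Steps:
Function('b')(V, S) = Add(-11, Mul(S, V)) (Function('b')(V, S) = Add(Mul(S, V), -11) = Add(-11, Mul(S, V)))
Function('t')(x) = Pow(x, 2)
A = Rational(-113, 90) (A = Mul(113, Rational(-1, 90)) = Rational(-113, 90) ≈ -1.2556)
h = -5 (h = Add(Mul(-3, 7), Pow(-4, 2)) = Add(-21, 16) = -5)
Mul(A, Add(Function('b')(6, -10), h)) = Mul(Rational(-113, 90), Add(Add(-11, Mul(-10, 6)), -5)) = Mul(Rational(-113, 90), Add(Add(-11, -60), -5)) = Mul(Rational(-113, 90), Add(-71, -5)) = Mul(Rational(-113, 90), -76) = Rational(4294, 45)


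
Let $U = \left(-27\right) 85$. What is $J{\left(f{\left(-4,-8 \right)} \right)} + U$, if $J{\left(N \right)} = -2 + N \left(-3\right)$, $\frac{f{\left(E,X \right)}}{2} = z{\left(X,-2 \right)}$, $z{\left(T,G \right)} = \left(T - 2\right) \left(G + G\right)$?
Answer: $-2537$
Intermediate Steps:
$z{\left(T,G \right)} = 2 G \left(-2 + T\right)$ ($z{\left(T,G \right)} = \left(-2 + T\right) 2 G = 2 G \left(-2 + T\right)$)
$f{\left(E,X \right)} = 16 - 8 X$ ($f{\left(E,X \right)} = 2 \cdot 2 \left(-2\right) \left(-2 + X\right) = 2 \left(8 - 4 X\right) = 16 - 8 X$)
$U = -2295$
$J{\left(N \right)} = -2 - 3 N$
$J{\left(f{\left(-4,-8 \right)} \right)} + U = \left(-2 - 3 \left(16 - -64\right)\right) - 2295 = \left(-2 - 3 \left(16 + 64\right)\right) - 2295 = \left(-2 - 240\right) - 2295 = -242 - 2295 = -2537$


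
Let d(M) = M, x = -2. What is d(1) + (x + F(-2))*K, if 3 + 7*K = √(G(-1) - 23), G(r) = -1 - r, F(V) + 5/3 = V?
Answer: 24/7 - 17*I*√23/21 ≈ 3.4286 - 3.8823*I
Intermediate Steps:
F(V) = -5/3 + V
K = -3/7 + I*√23/7 (K = -3/7 + √((-1 - 1*(-1)) - 23)/7 = -3/7 + √((-1 + 1) - 23)/7 = -3/7 + √(0 - 23)/7 = -3/7 + √(-23)/7 = -3/7 + (I*√23)/7 = -3/7 + I*√23/7 ≈ -0.42857 + 0.68512*I)
d(1) + (x + F(-2))*K = 1 + (-2 + (-5/3 - 2))*(-3/7 + I*√23/7) = 1 + (-2 - 11/3)*(-3/7 + I*√23/7) = 1 - 17*(-3/7 + I*√23/7)/3 = 1 + (17/7 - 17*I*√23/21) = 24/7 - 17*I*√23/21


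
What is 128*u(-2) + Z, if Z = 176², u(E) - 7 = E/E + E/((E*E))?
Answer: 31936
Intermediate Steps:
u(E) = 8 + 1/E (u(E) = 7 + (E/E + E/((E*E))) = 7 + (1 + E/(E²)) = 7 + (1 + E/E²) = 7 + (1 + 1/E) = 8 + 1/E)
Z = 30976
128*u(-2) + Z = 128*(8 + 1/(-2)) + 30976 = 128*(8 - ½) + 30976 = 128*(15/2) + 30976 = 960 + 30976 = 31936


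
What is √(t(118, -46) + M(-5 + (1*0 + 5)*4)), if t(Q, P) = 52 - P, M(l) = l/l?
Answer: 3*√11 ≈ 9.9499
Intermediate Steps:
M(l) = 1
√(t(118, -46) + M(-5 + (1*0 + 5)*4)) = √((52 - 1*(-46)) + 1) = √((52 + 46) + 1) = √(98 + 1) = √99 = 3*√11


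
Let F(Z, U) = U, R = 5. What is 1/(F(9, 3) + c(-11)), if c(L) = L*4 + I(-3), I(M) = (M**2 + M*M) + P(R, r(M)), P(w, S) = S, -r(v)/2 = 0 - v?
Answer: -1/29 ≈ -0.034483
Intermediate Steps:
r(v) = 2*v (r(v) = -2*(0 - v) = -(-2)*v = 2*v)
I(M) = 2*M + 2*M**2 (I(M) = (M**2 + M*M) + 2*M = (M**2 + M**2) + 2*M = 2*M**2 + 2*M = 2*M + 2*M**2)
c(L) = 12 + 4*L (c(L) = L*4 + 2*(-3)*(1 - 3) = 4*L + 2*(-3)*(-2) = 4*L + 12 = 12 + 4*L)
1/(F(9, 3) + c(-11)) = 1/(3 + (12 + 4*(-11))) = 1/(3 + (12 - 44)) = 1/(3 - 32) = 1/(-29) = -1/29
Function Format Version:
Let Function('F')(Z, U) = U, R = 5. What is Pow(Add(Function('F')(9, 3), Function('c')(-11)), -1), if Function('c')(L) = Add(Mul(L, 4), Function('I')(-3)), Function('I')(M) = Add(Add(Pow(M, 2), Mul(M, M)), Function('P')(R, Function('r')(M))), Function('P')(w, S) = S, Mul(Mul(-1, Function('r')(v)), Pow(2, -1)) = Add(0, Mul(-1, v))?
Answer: Rational(-1, 29) ≈ -0.034483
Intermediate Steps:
Function('r')(v) = Mul(2, v) (Function('r')(v) = Mul(-2, Add(0, Mul(-1, v))) = Mul(-2, Mul(-1, v)) = Mul(2, v))
Function('I')(M) = Add(Mul(2, M), Mul(2, Pow(M, 2))) (Function('I')(M) = Add(Add(Pow(M, 2), Mul(M, M)), Mul(2, M)) = Add(Add(Pow(M, 2), Pow(M, 2)), Mul(2, M)) = Add(Mul(2, Pow(M, 2)), Mul(2, M)) = Add(Mul(2, M), Mul(2, Pow(M, 2))))
Function('c')(L) = Add(12, Mul(4, L)) (Function('c')(L) = Add(Mul(L, 4), Mul(2, -3, Add(1, -3))) = Add(Mul(4, L), Mul(2, -3, -2)) = Add(Mul(4, L), 12) = Add(12, Mul(4, L)))
Pow(Add(Function('F')(9, 3), Function('c')(-11)), -1) = Pow(Add(3, Add(12, Mul(4, -11))), -1) = Pow(Add(3, Add(12, -44)), -1) = Pow(Add(3, -32), -1) = Pow(-29, -1) = Rational(-1, 29)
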